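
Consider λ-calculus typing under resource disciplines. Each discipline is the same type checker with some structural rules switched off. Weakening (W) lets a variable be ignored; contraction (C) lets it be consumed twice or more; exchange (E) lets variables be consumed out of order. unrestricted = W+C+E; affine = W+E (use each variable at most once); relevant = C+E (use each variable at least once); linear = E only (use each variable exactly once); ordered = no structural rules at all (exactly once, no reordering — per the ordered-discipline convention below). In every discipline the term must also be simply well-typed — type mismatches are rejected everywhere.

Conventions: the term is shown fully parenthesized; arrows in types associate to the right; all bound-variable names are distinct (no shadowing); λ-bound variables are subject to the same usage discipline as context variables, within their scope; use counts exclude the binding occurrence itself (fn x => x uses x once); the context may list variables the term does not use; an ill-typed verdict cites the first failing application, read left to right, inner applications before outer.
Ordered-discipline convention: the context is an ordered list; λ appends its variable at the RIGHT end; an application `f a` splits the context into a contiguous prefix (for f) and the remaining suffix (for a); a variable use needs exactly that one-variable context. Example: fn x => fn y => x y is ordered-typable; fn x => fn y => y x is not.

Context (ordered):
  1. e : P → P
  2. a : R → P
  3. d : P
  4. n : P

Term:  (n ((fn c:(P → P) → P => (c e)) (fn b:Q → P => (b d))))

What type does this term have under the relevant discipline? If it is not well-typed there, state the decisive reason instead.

not well-typed under relevant — fails simple typing
use counts: e: 1×; a: 0×; d: 1×; n: 1×; c (bound): 1×; b (bound): 1×
uses in reading order: n, c, e, b, d
typing: ill-typed: a function awaiting Q gets P
per-discipline verdicts: ordered ✗ | linear ✗ | affine ✗ | relevant ✗ | unrestricted ✗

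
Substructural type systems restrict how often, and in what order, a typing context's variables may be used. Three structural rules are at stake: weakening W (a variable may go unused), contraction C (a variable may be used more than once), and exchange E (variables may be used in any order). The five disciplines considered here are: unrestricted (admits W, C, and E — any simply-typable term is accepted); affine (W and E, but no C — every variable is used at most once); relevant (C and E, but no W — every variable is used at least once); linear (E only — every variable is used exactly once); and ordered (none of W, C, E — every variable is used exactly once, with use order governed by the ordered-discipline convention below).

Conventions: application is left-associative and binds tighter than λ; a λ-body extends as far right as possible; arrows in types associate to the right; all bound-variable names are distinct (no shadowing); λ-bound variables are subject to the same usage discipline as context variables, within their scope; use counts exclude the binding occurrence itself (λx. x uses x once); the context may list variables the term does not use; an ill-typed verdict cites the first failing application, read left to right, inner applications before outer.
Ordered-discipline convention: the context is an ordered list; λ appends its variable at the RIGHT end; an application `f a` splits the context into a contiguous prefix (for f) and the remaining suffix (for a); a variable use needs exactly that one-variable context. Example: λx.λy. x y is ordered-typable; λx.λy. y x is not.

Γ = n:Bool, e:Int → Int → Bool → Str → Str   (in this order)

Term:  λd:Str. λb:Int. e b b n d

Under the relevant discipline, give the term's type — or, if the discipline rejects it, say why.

term : Str → Int → Str
use counts: n=1; e=1; d (bound)=1; b (bound)=2
left-to-right use order: e, b, b, n, d
typing: the term checks, with type Str → Int → Str
summary: ordered ✗ · linear ✗ · affine ✗ · relevant ✓ · unrestricted ✓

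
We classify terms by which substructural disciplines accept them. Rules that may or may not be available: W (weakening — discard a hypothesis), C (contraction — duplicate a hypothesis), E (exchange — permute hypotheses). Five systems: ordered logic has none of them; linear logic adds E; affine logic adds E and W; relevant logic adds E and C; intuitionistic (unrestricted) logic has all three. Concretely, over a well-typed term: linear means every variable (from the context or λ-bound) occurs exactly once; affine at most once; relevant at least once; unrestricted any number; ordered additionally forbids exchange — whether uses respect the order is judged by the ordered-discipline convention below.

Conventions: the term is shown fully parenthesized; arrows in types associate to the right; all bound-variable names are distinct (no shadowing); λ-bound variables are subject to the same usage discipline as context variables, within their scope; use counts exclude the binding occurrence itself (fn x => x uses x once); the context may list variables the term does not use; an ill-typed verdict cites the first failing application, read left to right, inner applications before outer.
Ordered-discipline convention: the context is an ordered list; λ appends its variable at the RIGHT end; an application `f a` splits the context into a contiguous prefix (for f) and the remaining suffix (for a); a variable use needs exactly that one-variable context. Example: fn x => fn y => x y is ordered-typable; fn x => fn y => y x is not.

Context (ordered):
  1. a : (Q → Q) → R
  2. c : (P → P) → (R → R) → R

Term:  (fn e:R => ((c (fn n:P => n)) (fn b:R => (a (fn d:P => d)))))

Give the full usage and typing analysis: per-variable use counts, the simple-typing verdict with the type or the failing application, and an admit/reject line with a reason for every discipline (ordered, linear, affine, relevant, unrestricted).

counts: a=1, c=1, e [bound]=0, n [bound]=1, b [bound]=0, d [bound]=1
uses in reading order: c, n, a, d
typing: ill-typed: an argument P → P mismatches the expected Q → Q
ordered: ✗, not simply typable
linear: ✗, fails simple typing
affine: ✗, a type mismatch blocks all five
relevant: ✗, the type mismatch rejects it
unrestricted: ✗, not simply typable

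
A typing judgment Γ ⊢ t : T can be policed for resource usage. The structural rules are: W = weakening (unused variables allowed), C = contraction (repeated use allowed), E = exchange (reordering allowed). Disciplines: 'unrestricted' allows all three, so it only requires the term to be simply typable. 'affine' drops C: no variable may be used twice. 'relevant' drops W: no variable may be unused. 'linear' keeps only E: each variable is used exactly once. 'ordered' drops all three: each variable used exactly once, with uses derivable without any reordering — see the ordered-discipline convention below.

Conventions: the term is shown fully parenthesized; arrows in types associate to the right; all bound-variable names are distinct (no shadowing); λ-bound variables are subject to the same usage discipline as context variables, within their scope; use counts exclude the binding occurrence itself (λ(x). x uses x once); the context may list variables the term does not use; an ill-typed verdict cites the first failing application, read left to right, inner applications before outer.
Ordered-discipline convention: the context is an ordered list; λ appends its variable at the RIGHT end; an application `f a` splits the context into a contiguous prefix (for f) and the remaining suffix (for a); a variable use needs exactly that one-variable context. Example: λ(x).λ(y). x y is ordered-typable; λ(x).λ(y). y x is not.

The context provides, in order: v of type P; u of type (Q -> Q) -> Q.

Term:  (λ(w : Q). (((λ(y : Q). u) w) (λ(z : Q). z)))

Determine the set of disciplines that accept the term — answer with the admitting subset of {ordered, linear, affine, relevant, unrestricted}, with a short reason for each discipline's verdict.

admitting disciplines: affine, unrestricted
variable uses: v: 0, u: 1, w (λ-bound): 1, y (λ-bound): 0, z (λ-bound): 1
order of uses: u, w, z
typing: the term checks, with type Q -> Q
ordered: ✗ — unused: v, y — weakening required
linear: ✗ — unused: v, y — weakening required
affine: ✓ — v, u, w, y, z: no repeats, contraction unneeded
relevant: ✗ — unused: v, y — weakening required
unrestricted: ✓ — typability at Q -> Q is all that's needed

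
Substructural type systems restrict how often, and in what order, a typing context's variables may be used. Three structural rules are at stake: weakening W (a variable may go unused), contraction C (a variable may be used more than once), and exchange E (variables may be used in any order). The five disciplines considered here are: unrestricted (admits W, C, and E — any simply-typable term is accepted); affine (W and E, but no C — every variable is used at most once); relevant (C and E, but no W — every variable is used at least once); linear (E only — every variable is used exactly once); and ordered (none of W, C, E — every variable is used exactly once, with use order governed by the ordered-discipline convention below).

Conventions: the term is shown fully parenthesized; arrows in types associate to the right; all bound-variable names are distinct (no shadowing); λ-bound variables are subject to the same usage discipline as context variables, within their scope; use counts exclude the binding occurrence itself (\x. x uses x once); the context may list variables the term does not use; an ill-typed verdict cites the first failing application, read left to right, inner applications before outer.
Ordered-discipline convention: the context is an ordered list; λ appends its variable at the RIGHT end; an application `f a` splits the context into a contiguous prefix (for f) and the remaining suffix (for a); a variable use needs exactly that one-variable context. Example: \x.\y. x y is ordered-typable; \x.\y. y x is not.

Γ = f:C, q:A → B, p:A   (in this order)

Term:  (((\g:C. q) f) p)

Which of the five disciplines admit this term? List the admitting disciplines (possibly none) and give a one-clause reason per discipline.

admitting disciplines: affine, unrestricted
use counts: f: 1, q: 1, p: 1, g (bound): 0
left-to-right use order: q, f, p
typing: well-typed — term : B
ordered ✗ (g never used (weakening))
linear ✗ (g never used (weakening))
affine ✓ (none of f, q, p, g used more than once)
relevant ✗ (g never used (weakening))
unrestricted ✓ (type-checks (B) and nothing is barred)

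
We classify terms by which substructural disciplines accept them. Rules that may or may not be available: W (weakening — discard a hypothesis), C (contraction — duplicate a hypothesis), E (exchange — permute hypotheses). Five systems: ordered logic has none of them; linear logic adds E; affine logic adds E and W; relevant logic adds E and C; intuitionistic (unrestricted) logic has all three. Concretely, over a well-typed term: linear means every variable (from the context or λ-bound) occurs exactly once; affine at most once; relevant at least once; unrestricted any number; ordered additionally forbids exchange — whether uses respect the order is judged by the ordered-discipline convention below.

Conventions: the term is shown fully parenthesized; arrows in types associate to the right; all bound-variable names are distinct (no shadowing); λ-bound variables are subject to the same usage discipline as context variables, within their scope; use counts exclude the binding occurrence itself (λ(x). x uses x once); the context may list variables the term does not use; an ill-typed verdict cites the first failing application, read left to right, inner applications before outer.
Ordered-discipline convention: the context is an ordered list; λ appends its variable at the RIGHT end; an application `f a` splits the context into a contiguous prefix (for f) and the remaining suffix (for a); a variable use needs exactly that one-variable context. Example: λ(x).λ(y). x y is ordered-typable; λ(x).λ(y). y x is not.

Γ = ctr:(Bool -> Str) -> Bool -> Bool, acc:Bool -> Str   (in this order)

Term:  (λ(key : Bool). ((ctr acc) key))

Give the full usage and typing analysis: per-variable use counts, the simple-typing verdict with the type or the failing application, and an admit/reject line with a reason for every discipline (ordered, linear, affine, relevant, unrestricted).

counts: ctr: 1×; acc: 1×; key (bound): 1×
order of uses: ctr, acc, key
typing: well-typed at Bool -> Bool
ordered ✓ (one use each (ctr, acc, key); ordered split holds)
linear ✓ (single use per variable (ctr, acc, key))
affine ✓ (none of ctr, acc, key used more than once)
relevant ✓ (none of ctr, acc, key goes unused)
unrestricted ✓ (typability at Bool -> Bool is all that's needed)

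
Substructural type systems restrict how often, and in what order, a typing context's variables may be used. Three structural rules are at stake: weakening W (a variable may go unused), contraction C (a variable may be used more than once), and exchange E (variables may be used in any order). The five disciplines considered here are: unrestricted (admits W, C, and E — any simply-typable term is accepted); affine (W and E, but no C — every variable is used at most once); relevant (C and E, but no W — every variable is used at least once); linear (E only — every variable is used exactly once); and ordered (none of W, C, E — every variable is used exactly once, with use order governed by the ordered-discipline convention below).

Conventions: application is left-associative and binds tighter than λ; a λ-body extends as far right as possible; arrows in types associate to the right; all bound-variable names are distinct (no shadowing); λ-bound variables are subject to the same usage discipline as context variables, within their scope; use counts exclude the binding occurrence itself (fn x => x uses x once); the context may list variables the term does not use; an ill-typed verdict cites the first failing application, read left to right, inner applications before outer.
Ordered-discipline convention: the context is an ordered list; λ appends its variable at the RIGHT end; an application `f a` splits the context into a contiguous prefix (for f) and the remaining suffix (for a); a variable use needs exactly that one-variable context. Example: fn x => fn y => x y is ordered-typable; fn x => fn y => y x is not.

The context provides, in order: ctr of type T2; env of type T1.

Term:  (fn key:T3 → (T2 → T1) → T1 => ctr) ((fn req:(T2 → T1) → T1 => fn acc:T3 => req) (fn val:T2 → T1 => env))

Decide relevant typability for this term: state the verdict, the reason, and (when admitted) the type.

no — unused: key, acc, val — weakening required
use counts: ctr=1, env=1, key (λ-bound)=0, req (λ-bound)=1, acc (λ-bound)=0, val (λ-bound)=0
use order (left to right): ctr, req, env
typing: well-typed — term : T2
summary: ordered ✗; linear ✗; affine ✓; relevant ✗; unrestricted ✓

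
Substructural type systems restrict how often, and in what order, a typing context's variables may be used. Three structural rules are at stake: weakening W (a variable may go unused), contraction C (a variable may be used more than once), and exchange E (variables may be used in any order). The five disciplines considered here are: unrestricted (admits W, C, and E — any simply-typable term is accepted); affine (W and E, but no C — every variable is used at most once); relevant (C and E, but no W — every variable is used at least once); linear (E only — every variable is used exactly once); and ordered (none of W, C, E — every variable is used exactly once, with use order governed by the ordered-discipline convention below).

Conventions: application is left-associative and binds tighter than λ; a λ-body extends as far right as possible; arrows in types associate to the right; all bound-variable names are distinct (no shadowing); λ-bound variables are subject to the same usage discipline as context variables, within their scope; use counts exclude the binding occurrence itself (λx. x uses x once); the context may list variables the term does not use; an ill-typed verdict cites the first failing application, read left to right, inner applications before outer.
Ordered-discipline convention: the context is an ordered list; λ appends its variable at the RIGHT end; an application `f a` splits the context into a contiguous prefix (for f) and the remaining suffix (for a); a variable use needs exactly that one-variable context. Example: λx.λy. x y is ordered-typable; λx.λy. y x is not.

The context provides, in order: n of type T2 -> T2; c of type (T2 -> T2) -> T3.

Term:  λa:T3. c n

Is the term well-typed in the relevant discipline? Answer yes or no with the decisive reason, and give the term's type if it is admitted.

no — a left unused
variable uses: n=1, c=1, a (bound)=0
uses in reading order: c, n
typing: well-typed — term : T3 -> T3
all disciplines: ordered ✗ | linear ✗ | affine ✓ | relevant ✗ | unrestricted ✓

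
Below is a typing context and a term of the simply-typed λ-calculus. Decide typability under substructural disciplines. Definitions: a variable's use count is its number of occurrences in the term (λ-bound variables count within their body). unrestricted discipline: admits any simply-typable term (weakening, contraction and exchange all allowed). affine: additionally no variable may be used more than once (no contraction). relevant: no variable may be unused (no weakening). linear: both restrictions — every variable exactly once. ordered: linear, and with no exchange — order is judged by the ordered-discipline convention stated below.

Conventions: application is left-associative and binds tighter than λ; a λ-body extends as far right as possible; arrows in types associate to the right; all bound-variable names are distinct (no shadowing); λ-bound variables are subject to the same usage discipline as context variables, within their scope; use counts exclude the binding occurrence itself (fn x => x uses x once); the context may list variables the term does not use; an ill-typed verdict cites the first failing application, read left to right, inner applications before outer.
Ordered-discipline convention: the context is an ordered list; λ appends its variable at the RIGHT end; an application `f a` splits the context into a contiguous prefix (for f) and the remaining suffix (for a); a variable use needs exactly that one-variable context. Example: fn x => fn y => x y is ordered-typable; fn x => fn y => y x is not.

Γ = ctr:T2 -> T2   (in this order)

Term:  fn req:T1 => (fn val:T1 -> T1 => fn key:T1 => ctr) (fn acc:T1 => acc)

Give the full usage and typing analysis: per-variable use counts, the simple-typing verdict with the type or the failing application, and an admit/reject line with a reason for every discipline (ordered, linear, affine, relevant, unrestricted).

usage: ctr=1; req (bound)=0; val (bound)=0; key (bound)=0; acc (bound)=1
uses in reading order: ctr, acc
typing: well-typed at T1 -> T1 -> T2 -> T2
ordered: ✗ — req, val, key never used (weakening)
linear: ✗ — req, val, key never used (weakening)
affine: ✓ — ctr, req, val, key, acc: no repeats, contraction unneeded
relevant: ✗ — req, val, key never used (weakening)
unrestricted: ✓ — typability at T1 -> T1 -> T2 -> T2 is all that's needed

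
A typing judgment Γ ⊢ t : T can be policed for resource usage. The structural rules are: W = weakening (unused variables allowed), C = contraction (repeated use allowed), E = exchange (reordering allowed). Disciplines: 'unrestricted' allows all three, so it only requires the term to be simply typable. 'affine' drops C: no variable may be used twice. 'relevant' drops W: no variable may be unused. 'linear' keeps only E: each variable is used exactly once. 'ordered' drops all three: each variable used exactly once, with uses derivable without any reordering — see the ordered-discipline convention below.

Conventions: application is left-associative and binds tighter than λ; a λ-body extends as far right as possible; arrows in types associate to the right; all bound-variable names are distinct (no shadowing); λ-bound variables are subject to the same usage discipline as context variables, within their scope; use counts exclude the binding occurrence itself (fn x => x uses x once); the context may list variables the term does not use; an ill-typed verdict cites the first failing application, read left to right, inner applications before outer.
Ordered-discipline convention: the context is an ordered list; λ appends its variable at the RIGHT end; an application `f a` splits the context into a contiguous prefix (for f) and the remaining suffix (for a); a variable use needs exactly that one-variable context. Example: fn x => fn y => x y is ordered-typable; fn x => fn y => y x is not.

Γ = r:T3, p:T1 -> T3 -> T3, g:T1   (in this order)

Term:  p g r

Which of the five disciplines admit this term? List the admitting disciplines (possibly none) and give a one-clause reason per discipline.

admitted in: linear, affine, relevant, unrestricted
variable uses: r=1; p=1; g=1
left-to-right use order: p, g, r
typing: the term checks, with type T3
ordered: ✗, use order p, g, r needs exchange
linear: ✓, each of r, p, g used exactly once
affine: ✓, at most one use each (r, p, g)
relevant: ✓, at least one use each (r, p, g)
unrestricted: ✓, simply typable at T3; W, C, E all held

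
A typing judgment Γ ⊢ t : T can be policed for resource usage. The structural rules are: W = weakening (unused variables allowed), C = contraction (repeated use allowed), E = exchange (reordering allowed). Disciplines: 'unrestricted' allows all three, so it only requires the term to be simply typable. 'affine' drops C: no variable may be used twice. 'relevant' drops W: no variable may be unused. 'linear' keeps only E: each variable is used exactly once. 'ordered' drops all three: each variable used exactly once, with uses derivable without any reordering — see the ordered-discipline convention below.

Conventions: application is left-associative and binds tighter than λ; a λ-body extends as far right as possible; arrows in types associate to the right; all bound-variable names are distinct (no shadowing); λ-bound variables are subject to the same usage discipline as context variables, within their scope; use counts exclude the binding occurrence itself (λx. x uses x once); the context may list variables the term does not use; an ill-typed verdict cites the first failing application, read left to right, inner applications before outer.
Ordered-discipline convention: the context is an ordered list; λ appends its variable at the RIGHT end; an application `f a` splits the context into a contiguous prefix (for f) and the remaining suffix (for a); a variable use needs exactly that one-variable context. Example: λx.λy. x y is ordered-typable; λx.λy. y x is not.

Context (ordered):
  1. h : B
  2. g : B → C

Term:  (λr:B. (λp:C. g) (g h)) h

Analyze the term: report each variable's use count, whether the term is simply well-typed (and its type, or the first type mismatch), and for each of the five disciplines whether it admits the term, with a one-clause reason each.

variable uses: h ×2, g ×2, r [bound] ×0, p [bound] ×0
use order (left to right): g, g, h, h
typing: well-typed at B → C
ordered: ✗ — uses contraction: h ×2, g ×2; r, p never used (weakening)
linear: ✗ — uses contraction: h ×2, g ×2; r, p never used (weakening)
affine: ✗ — uses contraction: h ×2, g ×2
relevant: ✗ — r, p never used (weakening)
unrestricted: ✓ — typability at B → C is all that's needed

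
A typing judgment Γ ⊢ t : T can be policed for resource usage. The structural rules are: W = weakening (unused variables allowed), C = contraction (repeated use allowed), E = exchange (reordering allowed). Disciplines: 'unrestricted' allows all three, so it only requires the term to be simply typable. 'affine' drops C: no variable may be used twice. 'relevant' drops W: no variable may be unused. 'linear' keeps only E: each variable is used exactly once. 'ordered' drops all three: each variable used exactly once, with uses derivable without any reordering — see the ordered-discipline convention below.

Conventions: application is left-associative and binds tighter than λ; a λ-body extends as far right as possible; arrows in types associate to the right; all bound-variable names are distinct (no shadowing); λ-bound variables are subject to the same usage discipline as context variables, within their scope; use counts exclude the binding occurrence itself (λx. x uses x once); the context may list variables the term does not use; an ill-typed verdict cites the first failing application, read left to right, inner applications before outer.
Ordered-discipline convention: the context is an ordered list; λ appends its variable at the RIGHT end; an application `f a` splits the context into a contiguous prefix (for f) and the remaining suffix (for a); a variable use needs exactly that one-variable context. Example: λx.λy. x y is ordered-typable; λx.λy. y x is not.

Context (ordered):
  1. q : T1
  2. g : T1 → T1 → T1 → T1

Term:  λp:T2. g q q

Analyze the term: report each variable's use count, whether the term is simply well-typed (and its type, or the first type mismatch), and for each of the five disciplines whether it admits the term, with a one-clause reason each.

use counts: q ×2, g ×1, p (bound) ×0
uses in reading order: g, q, q
typing: well-typed — term : T2 → T1 → T1
ordered: ✗ — repeated use of q ×2; p left unused
linear: ✗ — repeated use of q ×2; p left unused
affine: ✗ — repeated use of q ×2
relevant: ✗ — p left unused
unrestricted: ✓ — well-typed at T2 → T1 → T1; no restrictions here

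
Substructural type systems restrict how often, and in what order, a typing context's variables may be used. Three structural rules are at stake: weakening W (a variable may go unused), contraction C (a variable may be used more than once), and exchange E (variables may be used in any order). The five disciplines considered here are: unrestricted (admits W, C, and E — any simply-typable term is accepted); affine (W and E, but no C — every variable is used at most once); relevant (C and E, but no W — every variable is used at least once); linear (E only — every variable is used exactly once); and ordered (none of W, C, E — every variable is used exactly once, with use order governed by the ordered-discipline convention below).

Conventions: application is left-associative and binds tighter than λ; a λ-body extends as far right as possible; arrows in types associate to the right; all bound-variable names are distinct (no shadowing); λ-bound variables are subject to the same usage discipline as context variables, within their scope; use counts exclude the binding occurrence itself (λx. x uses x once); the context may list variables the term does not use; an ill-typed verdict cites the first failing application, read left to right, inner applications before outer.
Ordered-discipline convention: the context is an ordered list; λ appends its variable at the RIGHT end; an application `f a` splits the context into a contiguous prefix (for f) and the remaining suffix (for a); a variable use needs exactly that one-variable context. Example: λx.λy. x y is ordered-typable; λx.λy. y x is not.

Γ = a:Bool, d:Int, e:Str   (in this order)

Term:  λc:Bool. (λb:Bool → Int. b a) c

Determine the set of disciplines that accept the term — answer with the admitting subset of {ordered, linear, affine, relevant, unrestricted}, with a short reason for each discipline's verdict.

admitted by: none
counts: a: 1×; d: 0×; e: 0×; c (λ-bound): 1×; b (λ-bound): 1×
left-to-right use order: b, a, c
typing: ill-typed: an argument Bool mismatches the expected Bool → Int
ordered ✗ (the type mismatch rejects it)
linear ✗ (not simply typable)
affine ✗ (fails simple typing)
relevant ✗ (a type mismatch blocks all five)
unrestricted ✗ (the type mismatch rejects it)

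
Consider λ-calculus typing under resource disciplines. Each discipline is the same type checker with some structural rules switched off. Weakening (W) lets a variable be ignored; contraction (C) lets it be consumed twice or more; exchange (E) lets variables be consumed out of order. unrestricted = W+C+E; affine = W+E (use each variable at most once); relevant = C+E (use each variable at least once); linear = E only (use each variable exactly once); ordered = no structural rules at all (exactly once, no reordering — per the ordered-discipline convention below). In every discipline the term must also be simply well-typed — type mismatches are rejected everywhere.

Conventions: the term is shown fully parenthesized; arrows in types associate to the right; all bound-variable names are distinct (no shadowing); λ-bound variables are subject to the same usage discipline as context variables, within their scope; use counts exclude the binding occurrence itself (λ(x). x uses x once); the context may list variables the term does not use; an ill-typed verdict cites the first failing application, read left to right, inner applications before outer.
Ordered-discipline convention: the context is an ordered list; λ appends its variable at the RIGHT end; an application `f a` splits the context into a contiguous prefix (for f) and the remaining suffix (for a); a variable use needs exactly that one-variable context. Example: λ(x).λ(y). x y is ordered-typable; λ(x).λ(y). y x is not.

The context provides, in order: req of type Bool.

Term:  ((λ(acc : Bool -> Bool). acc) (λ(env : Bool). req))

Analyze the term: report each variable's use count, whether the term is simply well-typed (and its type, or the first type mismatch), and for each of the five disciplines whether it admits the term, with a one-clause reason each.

variable uses: req: 1×, acc (bound): 1×, env (bound): 0×
use order (left to right): acc, req
typing: well-typed at Bool -> Bool
ordered: ✗ — env never used (weakening)
linear: ✗ — env never used (weakening)
affine: ✓ — req, acc, env: no repeats, contraction unneeded
relevant: ✗ — env never used (weakening)
unrestricted: ✓ — well-typed at Bool -> Bool; no restrictions here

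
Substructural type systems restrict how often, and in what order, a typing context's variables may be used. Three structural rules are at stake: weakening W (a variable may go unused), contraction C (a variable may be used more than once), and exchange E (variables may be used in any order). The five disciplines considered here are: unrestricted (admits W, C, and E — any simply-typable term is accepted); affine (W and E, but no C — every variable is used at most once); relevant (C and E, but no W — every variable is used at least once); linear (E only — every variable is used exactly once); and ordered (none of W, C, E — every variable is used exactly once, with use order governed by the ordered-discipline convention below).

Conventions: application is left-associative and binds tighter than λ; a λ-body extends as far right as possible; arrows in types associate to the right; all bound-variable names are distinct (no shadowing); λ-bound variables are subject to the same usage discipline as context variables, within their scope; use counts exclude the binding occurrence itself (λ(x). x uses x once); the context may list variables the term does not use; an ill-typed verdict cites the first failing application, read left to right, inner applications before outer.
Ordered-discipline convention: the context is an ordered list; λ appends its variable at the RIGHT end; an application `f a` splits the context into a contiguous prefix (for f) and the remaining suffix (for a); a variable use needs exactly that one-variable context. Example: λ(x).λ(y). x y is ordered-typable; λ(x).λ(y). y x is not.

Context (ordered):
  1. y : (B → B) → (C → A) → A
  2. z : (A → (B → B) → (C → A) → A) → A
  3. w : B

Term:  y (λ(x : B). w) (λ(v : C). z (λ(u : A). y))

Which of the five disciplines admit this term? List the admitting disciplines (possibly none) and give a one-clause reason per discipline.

accepted by: unrestricted
usage: y: 2×; z: 1×; w: 1×; x (λ-bound): 0×; v (λ-bound): 0×; u (λ-bound): 0×
uses in reading order: y, w, z, y
typing: well-typed at A
ordered: ✗ — repeated use of y ×2; x, v, u never used (weakening)
linear: ✗ — repeated use of y ×2; x, v, u never used (weakening)
affine: ✗ — repeated use of y ×2
relevant: ✗ — x, v, u never used (weakening)
unrestricted: ✓ — simply typable at A; W, C, E all held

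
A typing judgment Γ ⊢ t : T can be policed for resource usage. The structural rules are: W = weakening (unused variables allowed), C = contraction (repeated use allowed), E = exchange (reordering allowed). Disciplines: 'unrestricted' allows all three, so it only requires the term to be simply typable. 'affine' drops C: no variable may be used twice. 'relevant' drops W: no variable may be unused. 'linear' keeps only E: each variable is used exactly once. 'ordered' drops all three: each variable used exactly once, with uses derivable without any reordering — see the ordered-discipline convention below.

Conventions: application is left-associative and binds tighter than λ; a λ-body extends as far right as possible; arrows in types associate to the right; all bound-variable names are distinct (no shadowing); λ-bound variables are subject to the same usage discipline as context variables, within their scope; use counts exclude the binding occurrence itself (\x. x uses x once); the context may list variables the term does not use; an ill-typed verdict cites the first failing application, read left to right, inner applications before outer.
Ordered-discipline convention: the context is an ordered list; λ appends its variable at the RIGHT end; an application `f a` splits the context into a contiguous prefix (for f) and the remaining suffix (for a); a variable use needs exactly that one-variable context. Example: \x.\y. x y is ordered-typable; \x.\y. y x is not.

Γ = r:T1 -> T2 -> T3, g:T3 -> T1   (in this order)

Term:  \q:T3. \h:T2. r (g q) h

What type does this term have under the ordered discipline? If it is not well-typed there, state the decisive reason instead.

term : T3 -> T2 -> T3
variable uses: r ×1, g ×1, q (bound) ×1, h (bound) ×1
uses in reading order: r, g, q, h
typing: well-typed — term : T3 -> T2 -> T3
across the five disciplines: ordered ✓; linear ✓; affine ✓; relevant ✓; unrestricted ✓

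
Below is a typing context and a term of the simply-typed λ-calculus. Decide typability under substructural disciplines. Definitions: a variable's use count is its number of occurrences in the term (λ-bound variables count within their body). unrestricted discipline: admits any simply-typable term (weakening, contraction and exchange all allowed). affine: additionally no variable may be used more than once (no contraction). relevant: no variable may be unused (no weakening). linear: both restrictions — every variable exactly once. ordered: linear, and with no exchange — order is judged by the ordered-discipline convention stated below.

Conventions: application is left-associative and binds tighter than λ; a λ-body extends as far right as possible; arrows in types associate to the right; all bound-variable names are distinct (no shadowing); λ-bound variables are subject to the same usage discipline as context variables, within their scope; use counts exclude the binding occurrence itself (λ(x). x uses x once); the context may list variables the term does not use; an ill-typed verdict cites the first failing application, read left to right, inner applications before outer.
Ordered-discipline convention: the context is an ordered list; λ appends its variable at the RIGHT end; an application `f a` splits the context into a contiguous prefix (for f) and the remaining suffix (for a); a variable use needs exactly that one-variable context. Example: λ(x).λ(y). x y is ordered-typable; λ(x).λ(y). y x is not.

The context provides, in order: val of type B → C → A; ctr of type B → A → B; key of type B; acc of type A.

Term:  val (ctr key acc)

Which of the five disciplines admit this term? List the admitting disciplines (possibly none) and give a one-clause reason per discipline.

accepted by: ordered, linear, affine, relevant, unrestricted
variable uses: val: 1×; ctr: 1×; key: 1×; acc: 1×
uses in reading order: val, ctr, key, acc
typing: well-typed — term : C → A
ordered: ✓, one use each (val, ctr, key, acc); ordered split holds
linear: ✓, single use per variable (val, ctr, key, acc)
affine: ✓, val, ctr, key, acc: no repeats, contraction unneeded
relevant: ✓, at least one use each (val, ctr, key, acc)
unrestricted: ✓, simply typable at C → A; W, C, E all held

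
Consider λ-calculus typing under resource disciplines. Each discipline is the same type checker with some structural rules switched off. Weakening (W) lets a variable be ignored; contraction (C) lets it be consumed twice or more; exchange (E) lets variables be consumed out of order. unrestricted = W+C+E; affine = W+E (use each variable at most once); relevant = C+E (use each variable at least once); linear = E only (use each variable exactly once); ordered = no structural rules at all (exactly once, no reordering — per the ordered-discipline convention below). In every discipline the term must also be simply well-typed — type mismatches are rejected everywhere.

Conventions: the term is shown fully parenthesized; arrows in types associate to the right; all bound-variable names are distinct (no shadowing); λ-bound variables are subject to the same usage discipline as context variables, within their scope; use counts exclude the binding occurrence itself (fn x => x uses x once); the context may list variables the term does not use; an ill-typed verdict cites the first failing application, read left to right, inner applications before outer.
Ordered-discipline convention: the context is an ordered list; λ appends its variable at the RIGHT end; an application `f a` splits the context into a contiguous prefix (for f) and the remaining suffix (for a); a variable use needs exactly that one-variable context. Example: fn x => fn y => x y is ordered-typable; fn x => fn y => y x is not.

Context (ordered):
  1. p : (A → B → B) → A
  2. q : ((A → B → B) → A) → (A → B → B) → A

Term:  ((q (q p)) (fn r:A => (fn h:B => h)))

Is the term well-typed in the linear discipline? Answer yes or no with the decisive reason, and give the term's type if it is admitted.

no — q ×2 used more than once (contraction); r never used (weakening)
counts: p=1, q=2, r (bound)=0, h (bound)=1
uses in reading order: q, q, p, h
typing: the term checks, with type A
summary: ordered ✗ · linear ✗ · affine ✗ · relevant ✗ · unrestricted ✓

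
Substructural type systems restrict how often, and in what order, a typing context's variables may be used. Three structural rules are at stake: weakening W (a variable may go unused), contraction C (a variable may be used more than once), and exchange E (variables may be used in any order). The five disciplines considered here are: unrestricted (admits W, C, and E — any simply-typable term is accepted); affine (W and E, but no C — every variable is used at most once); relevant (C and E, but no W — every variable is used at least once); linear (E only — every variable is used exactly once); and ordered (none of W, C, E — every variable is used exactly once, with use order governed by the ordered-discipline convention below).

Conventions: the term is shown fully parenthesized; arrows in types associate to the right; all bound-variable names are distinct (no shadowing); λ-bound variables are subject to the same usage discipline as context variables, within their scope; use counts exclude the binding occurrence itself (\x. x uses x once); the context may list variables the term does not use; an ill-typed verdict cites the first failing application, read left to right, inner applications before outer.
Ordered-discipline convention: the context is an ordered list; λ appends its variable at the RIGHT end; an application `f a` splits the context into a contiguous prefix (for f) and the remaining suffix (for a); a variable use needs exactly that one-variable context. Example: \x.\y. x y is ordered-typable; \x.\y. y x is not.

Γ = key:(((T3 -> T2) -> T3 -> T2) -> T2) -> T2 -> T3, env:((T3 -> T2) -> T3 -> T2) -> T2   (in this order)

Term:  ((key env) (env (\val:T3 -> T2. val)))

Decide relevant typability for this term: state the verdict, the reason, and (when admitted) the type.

yes — every one of key, env, val appears; term : T3
use counts: key=1, env=2, val (λ-bound)=1
order of uses: key, env, env, val
typing: well-typed — term : T3
across the five disciplines: ordered ✗; linear ✗; affine ✗; relevant ✓; unrestricted ✓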